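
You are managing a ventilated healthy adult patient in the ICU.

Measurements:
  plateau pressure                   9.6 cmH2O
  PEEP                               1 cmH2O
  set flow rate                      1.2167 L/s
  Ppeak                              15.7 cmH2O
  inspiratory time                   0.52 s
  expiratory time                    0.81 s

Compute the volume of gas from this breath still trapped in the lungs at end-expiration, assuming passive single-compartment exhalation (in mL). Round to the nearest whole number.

70

Vt = flow × Ti = 1.2167 L/s × 0.52 s × 1000 mL/L = 632.68 mL.
R = (PIP − Pplat)/V̇ = (15.7 − 9.6) / 1.2167 = 6.1/1.2167 = 5.014 cmH2O·s/L.
C = Vt/(Pplat − PEEP) = 632.68 / (9.6 − 1) = 632.68/8.6 = 73.567 mL/cmH2O.
τ = R × C = 5.014 × 0.07357 L/cmH2O = 0.3689 s.
Fraction remaining = e^(−Te/τ) = e^(−0.81/0.3689) = 0.1113.
Trapped volume = 632.68 × 0.1113 = 70.417 mL.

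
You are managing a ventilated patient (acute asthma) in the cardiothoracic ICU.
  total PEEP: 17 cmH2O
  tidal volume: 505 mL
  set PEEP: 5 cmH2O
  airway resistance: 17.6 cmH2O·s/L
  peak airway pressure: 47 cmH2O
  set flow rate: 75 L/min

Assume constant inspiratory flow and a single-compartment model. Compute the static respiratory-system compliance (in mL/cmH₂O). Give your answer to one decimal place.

Flow: 75 L/min ÷ 60 = 1.25 L/s.
Total PEEP = 17 cmH2O (set 5 + intrinsic 12); this is the baseline alveolar pressure.
Equation of motion (constant flow): PIP = Vt/C + R·V̇ + PEEP.
Vt/C = PIP − R·V̇ − PEEP = 47 − 17.6×1.25 − 17 = 47 − 22.0 − 17 = 8.0 cmH2O.
C = Vt / 8.0 = 505 / 8.0 = 63.125 mL/cmH2O.

63.1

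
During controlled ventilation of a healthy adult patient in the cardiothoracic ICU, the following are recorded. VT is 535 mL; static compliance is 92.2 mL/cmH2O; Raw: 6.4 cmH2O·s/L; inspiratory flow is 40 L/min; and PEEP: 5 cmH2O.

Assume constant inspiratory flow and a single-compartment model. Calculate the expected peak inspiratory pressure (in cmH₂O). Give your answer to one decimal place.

15.1

Flow: 40 L/min ÷ 60 = 0.6667 L/s.
Equation of motion (constant flow): PIP = Vt/C + R·V̇ + PEEP.
PIP = 535/92.2 + 6.4×0.6667 + 5 = 5.803 + 4.267 + 5 = 15.07 cmH2O.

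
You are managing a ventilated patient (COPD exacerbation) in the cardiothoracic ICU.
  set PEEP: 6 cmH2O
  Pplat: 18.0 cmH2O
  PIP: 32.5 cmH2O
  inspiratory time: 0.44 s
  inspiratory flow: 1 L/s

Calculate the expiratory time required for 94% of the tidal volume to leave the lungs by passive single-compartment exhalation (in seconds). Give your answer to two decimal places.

Vt = flow × Ti = 1 L/s × 0.44 s × 1000 mL/L = 440.0 mL.
R = (PIP − Pplat)/V̇ = (32.5 − 18.0) / 1 = 14.5/1 = 14.5 cmH2O·s/L.
C = Vt/(Pplat − PEEP) = 440.0 / (18.0 − 6) = 440.0/12.0 = 36.667 mL/cmH2O.
τ = R × C = 14.5 × 0.03667 L/cmH2O = 0.5317 s.
t = −τ·ln(1 − 0.94) = −0.5317·ln(0.06) = 1.496 s.

1.50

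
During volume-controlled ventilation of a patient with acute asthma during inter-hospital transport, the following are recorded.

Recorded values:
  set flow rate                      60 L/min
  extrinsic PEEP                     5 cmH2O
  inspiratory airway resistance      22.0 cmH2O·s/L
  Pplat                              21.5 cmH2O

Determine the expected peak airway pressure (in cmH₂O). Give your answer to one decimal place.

43.5

Flow: 60 L/min ÷ 60 = 1 L/s.
PIP = Pplat + Raw × flow = 21.5 + 22.0 × 1 = 21.5 + 22.0 = 43.5 cmH2O.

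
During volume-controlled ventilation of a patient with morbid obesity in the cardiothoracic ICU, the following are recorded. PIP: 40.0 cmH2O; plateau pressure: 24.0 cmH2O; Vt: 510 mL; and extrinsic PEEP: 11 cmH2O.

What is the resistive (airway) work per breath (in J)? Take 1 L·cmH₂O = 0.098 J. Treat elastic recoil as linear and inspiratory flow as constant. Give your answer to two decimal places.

0.80

With constant inspiratory flow the resistive pressure is constant at PIP − Pplat = 40.0 − 24.0 = 16.0 cmH2O, so resistive work = 16.0 × 0.510 = 8.16 L·cmH2O.
× 0.098 J/(L·cmH2O) → 0.7997 J.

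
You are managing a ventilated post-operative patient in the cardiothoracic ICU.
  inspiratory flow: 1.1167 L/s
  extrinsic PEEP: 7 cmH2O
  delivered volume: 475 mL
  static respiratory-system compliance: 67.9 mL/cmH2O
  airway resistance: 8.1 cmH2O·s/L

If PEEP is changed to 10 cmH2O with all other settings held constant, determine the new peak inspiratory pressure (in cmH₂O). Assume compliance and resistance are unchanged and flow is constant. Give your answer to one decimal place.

26.0

PIP = Vt/C + R·V̇ + PEEP (constant-flow equation of motion).
Only the baseline term changes: ΔPIP = ΔPEEP = 10 − 7 = 3.0 cmH2O.
Original PIP = 475/67.9 + 8.1×1.1167 + 7 = 23.041 cmH2O; new PIP = 23.041 + (3.0) = 26.041 cmH2O.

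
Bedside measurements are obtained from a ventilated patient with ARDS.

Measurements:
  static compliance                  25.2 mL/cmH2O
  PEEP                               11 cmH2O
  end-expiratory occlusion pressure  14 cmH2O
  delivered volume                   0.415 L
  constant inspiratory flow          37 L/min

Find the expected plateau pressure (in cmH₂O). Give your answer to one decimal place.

End-expiratory occlusion gives total PEEP = 14 cmH2O (intrinsic PEEP = 14 − 11 = 3). Use total PEEP for the elastic gradient.
Pplat = PEEPtotal + Vt / Cstat = 14 + 415 / 25.2 = 14 + 16.468 = 30.468 cmH2O.

30.5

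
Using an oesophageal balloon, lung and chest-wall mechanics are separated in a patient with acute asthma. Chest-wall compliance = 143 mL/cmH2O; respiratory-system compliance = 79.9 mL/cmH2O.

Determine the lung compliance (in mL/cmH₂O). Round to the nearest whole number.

181

1/CL = 1/Crs − 1/Ccw.
1/CL = 1/79.9 − 1/143 = 0.005523.
CL = 181.06 mL/cmH2O.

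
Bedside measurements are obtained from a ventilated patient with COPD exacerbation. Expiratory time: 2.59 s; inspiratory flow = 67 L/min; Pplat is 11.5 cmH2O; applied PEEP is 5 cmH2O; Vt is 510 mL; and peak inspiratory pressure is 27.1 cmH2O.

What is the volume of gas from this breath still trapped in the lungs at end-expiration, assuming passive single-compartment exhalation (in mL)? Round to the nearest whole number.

Flow: 67 L/min ÷ 60 = 1.1167 L/s.
R = (PIP − Pplat)/V̇ = (27.1 − 11.5) / 1.1167 = 15.6/1.1167 = 13.97 cmH2O·s/L.
C = Vt/(Pplat − PEEP) = 510.0 / (11.5 − 5) = 510.0/6.5 = 78.462 mL/cmH2O.
τ = R × C = 13.97 × 0.07846 L/cmH2O = 1.096 s.
Fraction remaining = e^(−Te/τ) = e^(−2.59/1.096) = 0.09412.
Trapped volume = 510.0 × 0.09412 = 48.001 mL.

48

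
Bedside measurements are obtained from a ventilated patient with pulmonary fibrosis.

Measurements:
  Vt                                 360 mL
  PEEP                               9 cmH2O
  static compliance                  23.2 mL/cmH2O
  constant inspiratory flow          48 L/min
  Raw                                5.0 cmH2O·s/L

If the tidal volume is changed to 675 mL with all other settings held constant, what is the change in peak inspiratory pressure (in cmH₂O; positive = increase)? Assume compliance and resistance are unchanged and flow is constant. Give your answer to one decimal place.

PIP = Vt/C + R·V̇ + PEEP (constant-flow equation of motion).
Only the elastic term changes: ΔPIP = ΔVt / C = (675 − 360) / 23.2 = 13.578 cmH2O.

13.6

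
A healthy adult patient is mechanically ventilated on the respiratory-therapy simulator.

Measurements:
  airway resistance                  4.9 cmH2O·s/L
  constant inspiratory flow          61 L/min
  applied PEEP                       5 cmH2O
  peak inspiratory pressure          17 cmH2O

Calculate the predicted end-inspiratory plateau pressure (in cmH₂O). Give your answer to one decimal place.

Flow: 61 L/min ÷ 60 = 1.0167 L/s.
Pplat = PIP − Raw × flow = 17 − 4.9 × 1.0167 = 17 − 4.982 = 12.018 cmH2O.

12.0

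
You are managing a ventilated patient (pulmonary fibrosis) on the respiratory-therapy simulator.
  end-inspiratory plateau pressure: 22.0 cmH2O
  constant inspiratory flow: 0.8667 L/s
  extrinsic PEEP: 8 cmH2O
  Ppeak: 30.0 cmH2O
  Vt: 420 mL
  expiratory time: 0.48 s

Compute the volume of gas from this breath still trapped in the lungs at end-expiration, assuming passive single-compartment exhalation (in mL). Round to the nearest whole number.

R = (PIP − Pplat)/V̇ = (30.0 − 22.0) / 0.8667 = 8.0/0.8667 = 9.23 cmH2O·s/L.
C = Vt/(Pplat − PEEP) = 420.0 / (22.0 − 8) = 420.0/14.0 = 30.0 mL/cmH2O.
τ = R × C = 9.23 × 0.03 L/cmH2O = 0.2769 s.
Fraction remaining = e^(−Te/τ) = e^(−0.48/0.2769) = 0.1767.
Trapped volume = 420.0 × 0.1767 = 74.214 mL.

74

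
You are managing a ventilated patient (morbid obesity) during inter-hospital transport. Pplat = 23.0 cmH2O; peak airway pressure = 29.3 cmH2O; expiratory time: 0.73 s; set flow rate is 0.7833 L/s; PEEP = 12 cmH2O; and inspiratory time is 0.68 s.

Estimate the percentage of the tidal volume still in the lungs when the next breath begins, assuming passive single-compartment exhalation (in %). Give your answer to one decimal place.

15.3

Vt = flow × Ti = 0.7833 L/s × 0.68 s × 1000 mL/L = 532.64 mL.
R = (PIP − Pplat)/V̇ = (29.3 − 23.0) / 0.7833 = 6.3/0.7833 = 8.043 cmH2O·s/L.
C = Vt/(Pplat − PEEP) = 532.64 / (23.0 − 12) = 532.64/11.0 = 48.422 mL/cmH2O.
τ = R × C = 8.043 × 0.04842 L/cmH2O = 0.3894 s.
Fraction remaining at end-expiration = e^(−Te/τ) = e^(−0.73/0.3894) = 0.1534 → 15.34%.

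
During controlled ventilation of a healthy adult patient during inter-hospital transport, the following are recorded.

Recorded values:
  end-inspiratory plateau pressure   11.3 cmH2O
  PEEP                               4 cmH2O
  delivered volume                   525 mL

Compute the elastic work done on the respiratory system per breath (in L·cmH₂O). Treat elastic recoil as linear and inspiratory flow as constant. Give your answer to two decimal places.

1.92

Elastic work ≈ ½ × (Pplat − PEEP) × Vt = 0.5 × (11.3 − 4) × 0.525 L = 0.5 × 7.3 × 0.525 = 1.916 L·cmH2O.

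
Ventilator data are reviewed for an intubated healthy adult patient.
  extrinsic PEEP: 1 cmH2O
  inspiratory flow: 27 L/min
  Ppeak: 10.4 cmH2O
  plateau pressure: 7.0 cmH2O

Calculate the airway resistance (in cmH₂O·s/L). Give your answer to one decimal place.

7.6

Flow: 27 L/min ÷ 60 = 0.45 L/s.
Raw = (PIP − Pplat) / flow = (10.4 − 7.0) / 0.45 = 3.4 / 0.45 = 7.556 cmH2O·s/L.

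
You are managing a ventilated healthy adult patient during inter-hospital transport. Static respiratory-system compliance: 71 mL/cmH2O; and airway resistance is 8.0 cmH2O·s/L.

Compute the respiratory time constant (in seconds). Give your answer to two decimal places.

0.57

τ = R × C = 8.0 × 71 mL/cmH2O = 8.0 × 0.071 L/cmH2O = 0.568 s.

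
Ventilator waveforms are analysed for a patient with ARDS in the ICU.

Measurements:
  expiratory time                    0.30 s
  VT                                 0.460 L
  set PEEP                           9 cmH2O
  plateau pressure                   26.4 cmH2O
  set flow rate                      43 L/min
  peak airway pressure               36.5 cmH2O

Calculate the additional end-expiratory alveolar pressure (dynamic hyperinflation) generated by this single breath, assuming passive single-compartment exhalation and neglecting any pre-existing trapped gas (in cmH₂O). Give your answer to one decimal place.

7.8

Flow: 43 L/min ÷ 60 = 0.7167 L/s.
R = (PIP − Pplat)/V̇ = (36.5 − 26.4) / 0.7167 = 10.1/0.7167 = 14.092 cmH2O·s/L.
C = Vt/(Pplat − PEEP) = 460.0 / (26.4 − 9) = 460.0/17.4 = 26.437 mL/cmH2O.
τ = R × C = 14.092 × 0.02644 L/cmH2O = 0.3726 s.
Fraction remaining = e^(−Te/τ) = e^(−0.30/0.3726) = 0.447; trapped volume = 460.0 × 0.447 = 205.62 mL.
Additional alveolar pressure from trapping ≈ V_trapped / C = 205.62 / 26.437 = 7.778 cmH2O.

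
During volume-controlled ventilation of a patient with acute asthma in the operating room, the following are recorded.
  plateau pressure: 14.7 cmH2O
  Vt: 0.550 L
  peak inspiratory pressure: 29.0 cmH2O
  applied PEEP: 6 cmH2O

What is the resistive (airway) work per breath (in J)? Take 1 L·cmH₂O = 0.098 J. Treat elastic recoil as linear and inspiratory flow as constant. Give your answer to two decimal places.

With constant inspiratory flow the resistive pressure is constant at PIP − Pplat = 29.0 − 14.7 = 14.3 cmH2O, so resistive work = 14.3 × 0.550 = 7.865 L·cmH2O.
× 0.098 J/(L·cmH2O) → 0.7708 J.

0.77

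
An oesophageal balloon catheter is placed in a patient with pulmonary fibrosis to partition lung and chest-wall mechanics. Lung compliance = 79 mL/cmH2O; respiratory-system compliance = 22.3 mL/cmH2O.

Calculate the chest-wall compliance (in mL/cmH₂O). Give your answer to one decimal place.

31.1

1/Ccw = 1/Crs − 1/CL.
1/Ccw = 1/22.3 − 1/79 = 0.03218.
Ccw = 31.075 mL/cmH2O.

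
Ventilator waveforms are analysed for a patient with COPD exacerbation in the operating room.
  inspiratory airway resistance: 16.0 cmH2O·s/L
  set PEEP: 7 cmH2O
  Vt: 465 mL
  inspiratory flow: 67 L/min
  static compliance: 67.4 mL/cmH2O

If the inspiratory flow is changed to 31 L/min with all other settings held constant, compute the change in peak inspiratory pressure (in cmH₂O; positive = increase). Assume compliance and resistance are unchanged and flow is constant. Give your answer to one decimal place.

Flow: 67 L/min ÷ 60 = 1.1167 L/s.
New flow: 31 L/min ÷ 60 = 0.5167 L/s.
PIP = Vt/C + R·V̇ + PEEP (constant-flow equation of motion).
Only the resistive term changes: ΔPIP = R × ΔV̇ = 16.0 × (0.5167 − 1.1167) = 16.0 × -0.6 = -9.6 cmH2O.

-9.6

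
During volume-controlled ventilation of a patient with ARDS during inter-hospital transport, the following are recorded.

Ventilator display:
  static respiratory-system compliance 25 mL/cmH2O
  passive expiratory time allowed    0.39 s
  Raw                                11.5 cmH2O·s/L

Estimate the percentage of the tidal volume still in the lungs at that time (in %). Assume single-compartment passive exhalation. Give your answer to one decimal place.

τ = R × C = 11.5 × 25 mL/cmH2O = 11.5 × 0.025 L/cmH2O = 0.2875 s.
Passive exhalation: V(t)/V₀ = e^(−t/τ) = e^(−0.39/0.2875) = 0.2576.
Fraction remaining = 0.2576 → 25.76%.

25.8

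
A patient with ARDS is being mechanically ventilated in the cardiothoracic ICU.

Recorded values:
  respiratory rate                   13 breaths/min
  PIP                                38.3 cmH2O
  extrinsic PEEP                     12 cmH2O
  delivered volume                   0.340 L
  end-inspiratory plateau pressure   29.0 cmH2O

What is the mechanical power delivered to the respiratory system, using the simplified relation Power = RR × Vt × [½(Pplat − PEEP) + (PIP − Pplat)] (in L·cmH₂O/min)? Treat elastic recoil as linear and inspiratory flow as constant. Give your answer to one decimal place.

Per-breath work = Vt × [½(Pplat−PEEP) + (PIP−Pplat)] = 0.340 × [0.5×17.0 + 9.3] = 0.340 × 17.8 = 6.052 L·cmH2O.
Power = 13 × 6.052 = 78.676 L·cmH2O/min.

78.7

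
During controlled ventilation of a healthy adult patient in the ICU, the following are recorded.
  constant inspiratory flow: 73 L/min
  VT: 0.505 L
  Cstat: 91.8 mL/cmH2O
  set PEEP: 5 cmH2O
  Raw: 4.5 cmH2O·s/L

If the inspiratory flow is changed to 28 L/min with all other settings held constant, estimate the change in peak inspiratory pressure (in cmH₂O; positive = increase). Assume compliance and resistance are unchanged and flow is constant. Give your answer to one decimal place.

Flow: 73 L/min ÷ 60 = 1.2167 L/s.
New flow: 28 L/min ÷ 60 = 0.4667 L/s.
PIP = Vt/C + R·V̇ + PEEP (constant-flow equation of motion).
Only the resistive term changes: ΔPIP = R × ΔV̇ = 4.5 × (0.4667 − 1.2167) = 4.5 × -0.75 = -3.375 cmH2O.

-3.4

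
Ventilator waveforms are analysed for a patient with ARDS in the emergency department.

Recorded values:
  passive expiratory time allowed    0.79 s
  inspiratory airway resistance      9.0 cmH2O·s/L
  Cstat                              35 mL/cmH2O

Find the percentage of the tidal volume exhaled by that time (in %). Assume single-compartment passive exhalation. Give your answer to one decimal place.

91.9

τ = R × C = 9.0 × 35 mL/cmH2O = 9.0 × 0.035 L/cmH2O = 0.315 s.
Passive exhalation: V(t)/V₀ = e^(−t/τ) = e^(−0.79/0.315) = 0.08144.
Fraction exhaled = 1 − 0.08144 = 0.9186 → 91.86%.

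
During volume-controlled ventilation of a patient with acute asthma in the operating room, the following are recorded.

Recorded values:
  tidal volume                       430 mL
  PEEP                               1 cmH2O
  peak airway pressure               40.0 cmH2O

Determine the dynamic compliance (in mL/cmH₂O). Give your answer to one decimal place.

Dynamic compliance = Vt / (PIP − PEEP) = 430 / (40.0 − 1) = 430 / 39.0 = 11.026 mL/cmH2O.

11.0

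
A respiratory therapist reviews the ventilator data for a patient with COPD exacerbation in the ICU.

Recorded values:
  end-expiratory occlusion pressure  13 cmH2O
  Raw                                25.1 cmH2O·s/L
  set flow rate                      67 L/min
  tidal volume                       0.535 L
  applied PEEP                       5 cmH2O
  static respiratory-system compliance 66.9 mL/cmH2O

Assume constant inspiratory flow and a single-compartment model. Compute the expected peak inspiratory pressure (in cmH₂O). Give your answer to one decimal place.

Flow: 67 L/min ÷ 60 = 1.1167 L/s.
Total PEEP = 13 cmH2O (set 5 + intrinsic 8); this is the baseline alveolar pressure.
Equation of motion (constant flow): PIP = Vt/C + R·V̇ + PEEP.
PIP = 535/66.9 + 25.1×1.1167 + 13 = 7.997 + 28.029 + 13 = 49.026 cmH2O.

49.0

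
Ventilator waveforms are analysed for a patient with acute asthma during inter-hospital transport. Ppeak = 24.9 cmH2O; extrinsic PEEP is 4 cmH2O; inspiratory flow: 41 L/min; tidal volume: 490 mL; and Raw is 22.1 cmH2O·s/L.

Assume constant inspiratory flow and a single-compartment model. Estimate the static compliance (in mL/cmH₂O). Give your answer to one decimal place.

84.5

Flow: 41 L/min ÷ 60 = 0.6833 L/s.
Equation of motion (constant flow): PIP = Vt/C + R·V̇ + PEEP.
Vt/C = PIP − R·V̇ − PEEP = 24.9 − 22.1×0.6833 − 4 = 24.9 − 15.101 − 4 = 5.799 cmH2O.
C = Vt / 5.799 = 490 / 5.799 = 84.497 mL/cmH2O.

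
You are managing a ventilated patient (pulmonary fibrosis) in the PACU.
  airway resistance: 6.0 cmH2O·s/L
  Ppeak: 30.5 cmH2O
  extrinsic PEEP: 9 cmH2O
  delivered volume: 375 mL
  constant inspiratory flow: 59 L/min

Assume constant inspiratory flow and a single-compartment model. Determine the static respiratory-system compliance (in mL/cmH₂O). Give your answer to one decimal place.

Flow: 59 L/min ÷ 60 = 0.9833 L/s.
Equation of motion (constant flow): PIP = Vt/C + R·V̇ + PEEP.
Vt/C = PIP − R·V̇ − PEEP = 30.5 − 6.0×0.9833 − 9 = 30.5 − 5.9 − 9 = 15.6 cmH2O.
C = Vt / 15.6 = 375 / 15.6 = 24.038 mL/cmH2O.

24.0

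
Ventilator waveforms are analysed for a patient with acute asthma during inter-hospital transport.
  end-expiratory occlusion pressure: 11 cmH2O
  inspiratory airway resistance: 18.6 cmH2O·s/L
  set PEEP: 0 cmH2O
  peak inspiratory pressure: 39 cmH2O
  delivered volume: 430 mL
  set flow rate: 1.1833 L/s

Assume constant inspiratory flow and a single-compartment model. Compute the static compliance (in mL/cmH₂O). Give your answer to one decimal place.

71.8

Total PEEP = 11 cmH2O (set 0 + intrinsic 11); this is the baseline alveolar pressure.
Equation of motion (constant flow): PIP = Vt/C + R·V̇ + PEEP.
Vt/C = PIP − R·V̇ − PEEP = 39 − 18.6×1.1833 − 11 = 39 − 22.009 − 11 = 5.991 cmH2O.
C = Vt / 5.991 = 430 / 5.991 = 71.774 mL/cmH2O.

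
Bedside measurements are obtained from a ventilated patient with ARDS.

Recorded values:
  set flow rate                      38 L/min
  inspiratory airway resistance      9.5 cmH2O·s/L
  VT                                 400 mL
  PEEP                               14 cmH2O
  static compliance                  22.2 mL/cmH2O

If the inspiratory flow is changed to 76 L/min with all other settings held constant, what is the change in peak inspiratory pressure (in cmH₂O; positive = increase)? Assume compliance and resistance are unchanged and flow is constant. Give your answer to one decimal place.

6.0

Flow: 38 L/min ÷ 60 = 0.6333 L/s.
New flow: 76 L/min ÷ 60 = 1.2667 L/s.
PIP = Vt/C + R·V̇ + PEEP (constant-flow equation of motion).
Only the resistive term changes: ΔPIP = R × ΔV̇ = 9.5 × (1.2667 − 0.6333) = 9.5 × 0.6334 = 6.017 cmH2O.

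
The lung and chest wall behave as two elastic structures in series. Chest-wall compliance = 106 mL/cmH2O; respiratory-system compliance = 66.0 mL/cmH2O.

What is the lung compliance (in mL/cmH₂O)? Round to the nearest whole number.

175

1/CL = 1/Crs − 1/Ccw.
1/CL = 1/66.0 − 1/106 = 0.005718.
CL = 174.89 mL/cmH2O.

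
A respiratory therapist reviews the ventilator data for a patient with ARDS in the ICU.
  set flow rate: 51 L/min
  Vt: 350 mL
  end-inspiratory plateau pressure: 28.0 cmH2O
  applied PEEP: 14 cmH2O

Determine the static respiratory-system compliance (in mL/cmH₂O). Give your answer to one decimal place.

Cstat = Vt / (Pplat − PEEP) = 350 / (28.0 − 14) = 350 / 14.0 = 25.0 mL/cmH2O.

25.0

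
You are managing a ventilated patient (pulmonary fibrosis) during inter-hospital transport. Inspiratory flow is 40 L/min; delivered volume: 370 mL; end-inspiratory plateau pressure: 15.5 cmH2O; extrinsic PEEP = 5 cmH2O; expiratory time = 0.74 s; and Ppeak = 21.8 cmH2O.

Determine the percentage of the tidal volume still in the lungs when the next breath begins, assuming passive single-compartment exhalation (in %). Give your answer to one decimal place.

Flow: 40 L/min ÷ 60 = 0.6667 L/s.
R = (PIP − Pplat)/V̇ = (21.8 − 15.5) / 0.6667 = 6.3/0.6667 = 9.45 cmH2O·s/L.
C = Vt/(Pplat − PEEP) = 370.0 / (15.5 − 5) = 370.0/10.5 = 35.238 mL/cmH2O.
τ = R × C = 9.45 × 0.03524 L/cmH2O = 0.333 s.
Fraction remaining at end-expiration = e^(−Te/τ) = e^(−0.74/0.333) = 0.1084 → 10.84%.

10.8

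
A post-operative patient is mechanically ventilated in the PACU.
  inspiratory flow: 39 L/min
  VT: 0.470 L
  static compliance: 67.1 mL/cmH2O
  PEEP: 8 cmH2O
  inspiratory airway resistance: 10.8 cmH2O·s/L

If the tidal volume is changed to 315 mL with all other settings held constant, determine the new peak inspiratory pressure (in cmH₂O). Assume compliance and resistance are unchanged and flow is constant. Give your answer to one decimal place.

19.7

Flow: 39 L/min ÷ 60 = 0.65 L/s.
PIP = Vt/C + R·V̇ + PEEP (constant-flow equation of motion).
Only the elastic term changes: ΔPIP = ΔVt / C = (315 − 470) / 67.1 = -2.31 cmH2O.
Original PIP = 470/67.1 + 10.8×0.65 + 8 = 22.024 cmH2O; new PIP = 22.024 + (-2.31) = 19.714 cmH2O.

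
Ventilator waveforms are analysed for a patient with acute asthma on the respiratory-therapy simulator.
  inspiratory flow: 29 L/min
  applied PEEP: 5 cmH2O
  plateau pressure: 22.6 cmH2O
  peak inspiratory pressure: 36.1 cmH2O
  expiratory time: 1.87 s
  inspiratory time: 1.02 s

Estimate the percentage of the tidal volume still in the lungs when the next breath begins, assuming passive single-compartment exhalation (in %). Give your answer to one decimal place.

9.2

Flow: 29 L/min ÷ 60 = 0.4833 L/s.
Vt = flow × Ti = 0.4833 L/s × 1.02 s × 1000 mL/L = 492.97 mL.
R = (PIP − Pplat)/V̇ = (36.1 − 22.6) / 0.4833 = 13.5/0.4833 = 27.933 cmH2O·s/L.
C = Vt/(Pplat − PEEP) = 492.97 / (22.6 − 5) = 492.97/17.6 = 28.01 mL/cmH2O.
τ = R × C = 27.933 × 0.02801 L/cmH2O = 0.7824 s.
Fraction remaining at end-expiration = e^(−Te/τ) = e^(−1.87/0.7824) = 0.09162 → 9.162%.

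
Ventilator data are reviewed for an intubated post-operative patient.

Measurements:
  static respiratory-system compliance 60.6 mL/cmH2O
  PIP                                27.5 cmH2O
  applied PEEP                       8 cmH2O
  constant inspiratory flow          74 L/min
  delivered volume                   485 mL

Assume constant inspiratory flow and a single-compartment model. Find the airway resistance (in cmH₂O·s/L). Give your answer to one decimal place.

9.3

Flow: 74 L/min ÷ 60 = 1.2333 L/s.
Equation of motion (constant flow): PIP = Vt/C + R·V̇ + PEEP.
R·V̇ = PIP − Vt/C − PEEP = 27.5 − 485/60.6 − 8 = 27.5 − 8.003 − 8 = 11.497 cmH2O.
R = 11.497 / 1.2333 = 9.322 cmH2O·s/L.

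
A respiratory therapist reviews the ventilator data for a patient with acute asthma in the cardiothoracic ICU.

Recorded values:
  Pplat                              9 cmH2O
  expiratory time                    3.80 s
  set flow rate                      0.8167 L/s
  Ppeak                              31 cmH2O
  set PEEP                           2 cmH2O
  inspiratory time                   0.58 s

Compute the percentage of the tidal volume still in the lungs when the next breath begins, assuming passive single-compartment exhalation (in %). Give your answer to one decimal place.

12.4

Vt = flow × Ti = 0.8167 L/s × 0.58 s × 1000 mL/L = 473.69 mL.
R = (PIP − Pplat)/V̇ = (31 − 9) / 0.8167 = 22.0/0.8167 = 26.938 cmH2O·s/L.
C = Vt/(Pplat − PEEP) = 473.69 / (9 − 2) = 473.69/7.0 = 67.67 mL/cmH2O.
τ = R × C = 26.938 × 0.06767 L/cmH2O = 1.823 s.
Fraction remaining at end-expiration = e^(−Te/τ) = e^(−3.80/1.823) = 0.1244 → 12.44%.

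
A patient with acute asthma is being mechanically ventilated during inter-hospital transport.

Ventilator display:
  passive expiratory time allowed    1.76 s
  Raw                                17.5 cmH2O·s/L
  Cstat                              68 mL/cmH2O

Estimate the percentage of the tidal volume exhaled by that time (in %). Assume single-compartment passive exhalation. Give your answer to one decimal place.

τ = R × C = 17.5 × 68 mL/cmH2O = 17.5 × 0.068 L/cmH2O = 1.19 s.
Passive exhalation: V(t)/V₀ = e^(−t/τ) = e^(−1.76/1.19) = 0.2279.
Fraction exhaled = 1 − 0.2279 = 0.7721 → 77.21%.

77.2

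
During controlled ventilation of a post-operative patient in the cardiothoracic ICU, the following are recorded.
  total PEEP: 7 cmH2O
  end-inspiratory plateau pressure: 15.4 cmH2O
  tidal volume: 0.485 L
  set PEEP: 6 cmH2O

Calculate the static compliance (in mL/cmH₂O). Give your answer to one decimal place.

End-expiratory occlusion gives total PEEP = 7 cmH2O (intrinsic PEEP = 7 − 6 = 1). Use total PEEP for the elastic gradient.
Cstat = Vt / (Pplat − PEEPtotal) = 485 / (15.4 − 7) = 485 / 8.4 = 57.738 mL/cmH2O.

57.7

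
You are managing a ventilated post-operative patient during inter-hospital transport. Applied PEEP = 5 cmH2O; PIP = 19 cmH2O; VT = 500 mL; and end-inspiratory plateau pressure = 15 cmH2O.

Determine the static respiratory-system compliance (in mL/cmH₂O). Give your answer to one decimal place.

50.0

Cstat = Vt / (Pplat − PEEP) = 500 / (15 − 5) = 500 / 10.0 = 50.0 mL/cmH2O.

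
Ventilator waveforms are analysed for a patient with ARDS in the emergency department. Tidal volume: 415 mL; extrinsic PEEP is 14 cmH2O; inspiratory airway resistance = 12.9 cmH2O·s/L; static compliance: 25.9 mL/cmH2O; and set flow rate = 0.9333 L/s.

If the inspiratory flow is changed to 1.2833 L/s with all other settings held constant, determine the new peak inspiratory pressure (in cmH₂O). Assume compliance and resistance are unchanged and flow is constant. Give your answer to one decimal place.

PIP = Vt/C + R·V̇ + PEEP (constant-flow equation of motion).
Only the resistive term changes: ΔPIP = R × ΔV̇ = 12.9 × (1.2833 − 0.9333) = 12.9 × 0.35 = 4.515 cmH2O.
Original PIP = 415/25.9 + 12.9×0.9333 + 14 = 42.063 cmH2O; new PIP = 42.063 + (4.515) = 46.578 cmH2O.

46.6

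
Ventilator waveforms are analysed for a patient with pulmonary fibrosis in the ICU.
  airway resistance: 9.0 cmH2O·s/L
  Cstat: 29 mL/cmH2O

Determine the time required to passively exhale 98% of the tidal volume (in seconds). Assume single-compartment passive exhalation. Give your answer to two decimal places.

τ = R × C = 9.0 × 29 mL/cmH2O = 9.0 × 0.029 L/cmH2O = 0.261 s.
Exhaled fraction f = 1 − e^(−t/τ) → t = −τ·ln(1 − f) = −0.261·ln(0.02) = 1.021 s.

1.02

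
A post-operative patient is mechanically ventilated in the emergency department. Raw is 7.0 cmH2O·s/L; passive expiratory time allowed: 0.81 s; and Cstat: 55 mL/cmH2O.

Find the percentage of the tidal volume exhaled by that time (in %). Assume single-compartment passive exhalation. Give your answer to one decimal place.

87.8

τ = R × C = 7.0 × 55 mL/cmH2O = 7.0 × 0.055 L/cmH2O = 0.385 s.
Passive exhalation: V(t)/V₀ = e^(−t/τ) = e^(−0.81/0.385) = 0.122.
Fraction exhaled = 1 − 0.122 = 0.878 → 87.8%.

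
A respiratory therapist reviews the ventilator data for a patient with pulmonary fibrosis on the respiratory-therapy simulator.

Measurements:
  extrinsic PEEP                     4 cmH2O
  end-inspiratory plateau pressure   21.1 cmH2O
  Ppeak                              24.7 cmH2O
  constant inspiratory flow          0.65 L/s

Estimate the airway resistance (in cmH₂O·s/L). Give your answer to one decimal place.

Raw = (PIP − Pplat) / flow = (24.7 − 21.1) / 0.65 = 3.6 / 0.65 = 5.538 cmH2O·s/L.

5.5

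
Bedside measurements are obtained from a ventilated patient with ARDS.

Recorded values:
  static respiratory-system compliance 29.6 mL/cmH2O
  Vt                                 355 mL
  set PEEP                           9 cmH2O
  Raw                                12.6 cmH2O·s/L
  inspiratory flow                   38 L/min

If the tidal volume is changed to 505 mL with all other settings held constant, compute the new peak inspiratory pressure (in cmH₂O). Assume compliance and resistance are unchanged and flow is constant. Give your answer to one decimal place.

Flow: 38 L/min ÷ 60 = 0.6333 L/s.
PIP = Vt/C + R·V̇ + PEEP (constant-flow equation of motion).
Only the elastic term changes: ΔPIP = ΔVt / C = (505 − 355) / 29.6 = 5.068 cmH2O.
Original PIP = 355/29.6 + 12.6×0.6333 + 9 = 28.973 cmH2O; new PIP = 28.973 + (5.068) = 34.041 cmH2O.

34.0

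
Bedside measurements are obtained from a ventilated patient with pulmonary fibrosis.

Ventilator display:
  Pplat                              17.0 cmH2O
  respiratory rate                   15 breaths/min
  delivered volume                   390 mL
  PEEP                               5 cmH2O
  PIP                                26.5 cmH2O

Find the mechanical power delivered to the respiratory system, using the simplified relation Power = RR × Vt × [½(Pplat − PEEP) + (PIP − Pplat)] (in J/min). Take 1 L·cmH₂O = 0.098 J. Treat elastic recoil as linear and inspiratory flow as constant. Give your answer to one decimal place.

Per-breath work = Vt × [½(Pplat−PEEP) + (PIP−Pplat)] = 0.390 × [0.5×12.0 + 9.5] = 0.390 × 15.5 = 6.045 L·cmH2O.
Power = 15 × 6.045 = 90.675 L·cmH2O/min.
× 0.098 J/(L·cmH2O) → 8.886 J/min.

8.9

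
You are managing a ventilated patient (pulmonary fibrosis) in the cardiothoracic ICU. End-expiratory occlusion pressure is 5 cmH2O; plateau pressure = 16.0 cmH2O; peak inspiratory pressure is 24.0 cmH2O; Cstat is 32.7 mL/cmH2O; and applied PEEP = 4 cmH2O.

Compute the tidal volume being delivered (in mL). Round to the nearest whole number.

End-expiratory occlusion gives total PEEP = 5 cmH2O (intrinsic PEEP = 5 − 4 = 1). Use total PEEP for the elastic gradient.
Vt = Cstat × (Pplat − PEEPtotal) = 32.7 × (16.0 − 5) = 32.7 × 11.0 = 359.7 mL.

360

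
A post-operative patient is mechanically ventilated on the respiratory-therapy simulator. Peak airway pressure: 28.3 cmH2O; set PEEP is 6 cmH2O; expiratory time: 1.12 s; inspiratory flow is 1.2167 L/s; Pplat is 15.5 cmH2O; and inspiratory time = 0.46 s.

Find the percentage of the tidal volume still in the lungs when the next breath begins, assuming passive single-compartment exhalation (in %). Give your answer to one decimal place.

16.4

Vt = flow × Ti = 1.2167 L/s × 0.46 s × 1000 mL/L = 559.68 mL.
R = (PIP − Pplat)/V̇ = (28.3 − 15.5) / 1.2167 = 12.8/1.2167 = 10.52 cmH2O·s/L.
C = Vt/(Pplat − PEEP) = 559.68 / (15.5 − 6) = 559.68/9.5 = 58.914 mL/cmH2O.
τ = R × C = 10.52 × 0.05891 L/cmH2O = 0.6197 s.
Fraction remaining at end-expiration = e^(−Te/τ) = e^(−1.12/0.6197) = 0.1641 → 16.41%.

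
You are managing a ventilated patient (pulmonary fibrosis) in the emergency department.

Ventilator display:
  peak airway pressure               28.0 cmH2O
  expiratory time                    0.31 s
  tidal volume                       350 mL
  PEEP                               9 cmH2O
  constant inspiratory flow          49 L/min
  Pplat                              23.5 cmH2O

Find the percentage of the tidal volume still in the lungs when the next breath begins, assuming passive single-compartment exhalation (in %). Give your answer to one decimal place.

Flow: 49 L/min ÷ 60 = 0.8167 L/s.
R = (PIP − Pplat)/V̇ = (28.0 − 23.5) / 0.8167 = 4.5/0.8167 = 5.51 cmH2O·s/L.
C = Vt/(Pplat − PEEP) = 350.0 / (23.5 − 9) = 350.0/14.5 = 24.138 mL/cmH2O.
τ = R × C = 5.51 × 0.02414 L/cmH2O = 0.133 s.
Fraction remaining at end-expiration = e^(−Te/τ) = e^(−0.31/0.133) = 0.09722 → 9.722%.

9.7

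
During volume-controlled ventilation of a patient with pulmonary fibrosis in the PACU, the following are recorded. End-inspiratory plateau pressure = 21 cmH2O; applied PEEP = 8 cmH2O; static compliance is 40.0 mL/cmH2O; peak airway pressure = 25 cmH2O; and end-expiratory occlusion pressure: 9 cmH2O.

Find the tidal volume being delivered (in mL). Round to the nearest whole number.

480

End-expiratory occlusion gives total PEEP = 9 cmH2O (intrinsic PEEP = 9 − 8 = 1). Use total PEEP for the elastic gradient.
Vt = Cstat × (Pplat − PEEPtotal) = 40.0 × (21 − 9) = 40.0 × 12.0 = 480.0 mL.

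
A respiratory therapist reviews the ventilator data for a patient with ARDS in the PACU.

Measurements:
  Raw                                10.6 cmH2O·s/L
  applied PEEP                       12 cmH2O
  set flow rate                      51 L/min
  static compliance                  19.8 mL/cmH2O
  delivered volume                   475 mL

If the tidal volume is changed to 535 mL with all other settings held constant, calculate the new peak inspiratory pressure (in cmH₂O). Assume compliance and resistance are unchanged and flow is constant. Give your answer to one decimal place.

Flow: 51 L/min ÷ 60 = 0.85 L/s.
PIP = Vt/C + R·V̇ + PEEP (constant-flow equation of motion).
Only the elastic term changes: ΔPIP = ΔVt / C = (535 − 475) / 19.8 = 3.03 cmH2O.
Original PIP = 475/19.8 + 10.6×0.85 + 12 = 45.0 cmH2O; new PIP = 45.0 + (3.03) = 48.03 cmH2O.

48.0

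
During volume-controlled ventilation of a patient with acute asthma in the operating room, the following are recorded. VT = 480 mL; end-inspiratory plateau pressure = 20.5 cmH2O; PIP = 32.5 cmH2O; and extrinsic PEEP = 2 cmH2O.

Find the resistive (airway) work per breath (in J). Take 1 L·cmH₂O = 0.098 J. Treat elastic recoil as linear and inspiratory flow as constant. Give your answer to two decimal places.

With constant inspiratory flow the resistive pressure is constant at PIP − Pplat = 32.5 − 20.5 = 12.0 cmH2O, so resistive work = 12.0 × 0.480 = 5.76 L·cmH2O.
× 0.098 J/(L·cmH2O) → 0.5645 J.

0.56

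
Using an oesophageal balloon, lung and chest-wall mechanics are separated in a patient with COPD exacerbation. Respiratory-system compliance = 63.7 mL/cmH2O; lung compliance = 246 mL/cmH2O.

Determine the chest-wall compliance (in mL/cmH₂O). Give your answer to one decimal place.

86.0

1/Ccw = 1/Crs − 1/CL.
1/Ccw = 1/63.7 − 1/246 = 0.01163.
Ccw = 85.985 mL/cmH2O.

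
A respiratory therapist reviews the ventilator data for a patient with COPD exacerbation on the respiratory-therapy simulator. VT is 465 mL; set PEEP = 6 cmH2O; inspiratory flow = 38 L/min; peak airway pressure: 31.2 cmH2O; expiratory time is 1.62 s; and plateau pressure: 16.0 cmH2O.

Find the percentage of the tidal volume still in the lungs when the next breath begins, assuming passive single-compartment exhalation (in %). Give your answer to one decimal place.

Flow: 38 L/min ÷ 60 = 0.6333 L/s.
R = (PIP − Pplat)/V̇ = (31.2 − 16.0) / 0.6333 = 15.2/0.6333 = 24.001 cmH2O·s/L.
C = Vt/(Pplat − PEEP) = 465.0 / (16.0 − 6) = 465.0/10.0 = 46.5 mL/cmH2O.
τ = R × C = 24.001 × 0.0465 L/cmH2O = 1.116 s.
Fraction remaining at end-expiration = e^(−Te/τ) = e^(−1.62/1.116) = 0.2342 → 23.42%.

23.4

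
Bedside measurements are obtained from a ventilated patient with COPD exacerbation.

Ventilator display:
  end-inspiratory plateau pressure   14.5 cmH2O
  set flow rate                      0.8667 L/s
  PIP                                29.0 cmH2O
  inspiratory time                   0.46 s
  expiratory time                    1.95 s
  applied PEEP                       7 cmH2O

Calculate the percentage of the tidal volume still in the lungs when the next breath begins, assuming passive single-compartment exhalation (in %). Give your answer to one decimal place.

Vt = flow × Ti = 0.8667 L/s × 0.46 s × 1000 mL/L = 398.68 mL.
R = (PIP − Pplat)/V̇ = (29.0 − 14.5) / 0.8667 = 14.5/0.8667 = 16.73 cmH2O·s/L.
C = Vt/(Pplat − PEEP) = 398.68 / (14.5 − 7) = 398.68/7.5 = 53.157 mL/cmH2O.
τ = R × C = 16.73 × 0.05316 L/cmH2O = 0.8894 s.
Fraction remaining at end-expiration = e^(−Te/τ) = e^(−1.95/0.8894) = 0.1116 → 11.16%.

11.2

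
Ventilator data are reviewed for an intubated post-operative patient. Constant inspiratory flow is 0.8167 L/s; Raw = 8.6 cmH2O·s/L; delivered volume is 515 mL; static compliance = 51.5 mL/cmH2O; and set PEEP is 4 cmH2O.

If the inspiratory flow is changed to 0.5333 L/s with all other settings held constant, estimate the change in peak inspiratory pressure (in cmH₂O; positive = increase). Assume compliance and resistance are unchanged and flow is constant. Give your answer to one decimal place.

PIP = Vt/C + R·V̇ + PEEP (constant-flow equation of motion).
Only the resistive term changes: ΔPIP = R × ΔV̇ = 8.6 × (0.5333 − 0.8167) = 8.6 × -0.2834 = -2.437 cmH2O.

-2.4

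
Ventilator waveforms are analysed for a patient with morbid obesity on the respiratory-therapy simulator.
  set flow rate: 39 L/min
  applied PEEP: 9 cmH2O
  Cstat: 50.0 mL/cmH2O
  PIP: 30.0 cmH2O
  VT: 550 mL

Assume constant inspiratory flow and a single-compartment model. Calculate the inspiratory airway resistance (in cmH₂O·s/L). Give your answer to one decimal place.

15.4

Flow: 39 L/min ÷ 60 = 0.65 L/s.
Equation of motion (constant flow): PIP = Vt/C + R·V̇ + PEEP.
R·V̇ = PIP − Vt/C − PEEP = 30.0 − 550/50.0 − 9 = 30.0 − 11.0 − 9 = 10.0 cmH2O.
R = 10.0 / 0.65 = 15.385 cmH2O·s/L.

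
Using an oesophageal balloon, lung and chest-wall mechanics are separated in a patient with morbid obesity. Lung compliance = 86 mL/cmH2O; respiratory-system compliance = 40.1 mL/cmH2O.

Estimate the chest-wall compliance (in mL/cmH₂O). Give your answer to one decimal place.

75.1

1/Ccw = 1/Crs − 1/CL.
1/Ccw = 1/40.1 − 1/86 = 0.01331.
Ccw = 75.131 mL/cmH2O.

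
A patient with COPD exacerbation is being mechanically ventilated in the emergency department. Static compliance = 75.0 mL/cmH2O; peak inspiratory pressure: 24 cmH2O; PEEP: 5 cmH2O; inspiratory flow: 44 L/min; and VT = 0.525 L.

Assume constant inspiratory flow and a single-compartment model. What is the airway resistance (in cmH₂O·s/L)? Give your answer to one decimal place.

16.4

Flow: 44 L/min ÷ 60 = 0.7333 L/s.
Equation of motion (constant flow): PIP = Vt/C + R·V̇ + PEEP.
R·V̇ = PIP − Vt/C − PEEP = 24 − 525/75.0 − 5 = 24 − 7.0 − 5 = 12.0 cmH2O.
R = 12.0 / 0.7333 = 16.364 cmH2O·s/L.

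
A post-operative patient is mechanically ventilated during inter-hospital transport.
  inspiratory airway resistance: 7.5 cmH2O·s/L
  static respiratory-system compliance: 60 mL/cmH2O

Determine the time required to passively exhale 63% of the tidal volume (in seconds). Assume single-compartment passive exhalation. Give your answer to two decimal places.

τ = R × C = 7.5 × 60 mL/cmH2O = 7.5 × 0.060 L/cmH2O = 0.45 s.
Exhaled fraction f = 1 − e^(−t/τ) → t = −τ·ln(1 − f) = −0.45·ln(0.37) = 0.4474 s.

0.45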